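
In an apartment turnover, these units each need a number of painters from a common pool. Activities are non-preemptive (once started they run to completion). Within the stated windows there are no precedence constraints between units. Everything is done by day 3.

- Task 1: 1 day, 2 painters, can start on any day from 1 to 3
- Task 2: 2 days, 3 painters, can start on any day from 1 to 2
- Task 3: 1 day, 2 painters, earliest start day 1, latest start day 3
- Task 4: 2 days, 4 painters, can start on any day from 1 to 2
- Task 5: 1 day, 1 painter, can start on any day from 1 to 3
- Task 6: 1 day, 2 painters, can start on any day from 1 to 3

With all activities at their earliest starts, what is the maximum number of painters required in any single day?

14

Early-start schedule: Task 1@1, Task 2@1, Task 3@1, Task 4@1, Task 5@1, Task 6@1.
Load per day: day 1: 14, day 2: 7, day 3: 0.
Peak is 14.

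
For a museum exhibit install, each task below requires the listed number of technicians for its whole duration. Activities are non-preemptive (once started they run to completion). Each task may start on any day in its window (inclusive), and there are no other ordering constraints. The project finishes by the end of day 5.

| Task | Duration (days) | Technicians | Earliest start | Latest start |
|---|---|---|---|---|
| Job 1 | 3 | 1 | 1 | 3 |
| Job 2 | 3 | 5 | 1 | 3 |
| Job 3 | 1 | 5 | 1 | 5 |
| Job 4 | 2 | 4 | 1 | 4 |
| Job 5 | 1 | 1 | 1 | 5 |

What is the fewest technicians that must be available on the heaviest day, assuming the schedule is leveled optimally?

Early-start (Job 1@1, Job 2@1, Job 3@1, Job 4@1, Job 5@1) gives peak 16: d1:16  d2:10  d3:6  d4:0  d5:0.
Shift Job 3→4, Job 4→4.
Schedule Job 1@1, Job 2@1, Job 3@4, Job 4@4, Job 5@1: d1:7  d2:6  d3:6  d4:9  d5:4 — peak 9.

9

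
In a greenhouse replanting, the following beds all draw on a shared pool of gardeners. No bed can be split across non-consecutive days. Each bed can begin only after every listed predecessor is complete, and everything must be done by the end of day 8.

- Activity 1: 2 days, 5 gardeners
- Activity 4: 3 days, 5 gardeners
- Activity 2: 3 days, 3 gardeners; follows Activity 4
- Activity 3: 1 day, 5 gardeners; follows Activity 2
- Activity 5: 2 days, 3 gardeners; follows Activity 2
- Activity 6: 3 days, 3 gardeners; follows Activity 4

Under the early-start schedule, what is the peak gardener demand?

Early-start schedule: Activity 1@1, Activity 4@1, Activity 2@4, Activity 3@7, Activity 5@7, Activity 6@4.
Load per day: day 1: 10, day 2: 10, day 3: 5, day 4: 6, day 5: 6, day 6: 6, day 7: 8, day 8: 3.
Peak is 10.

10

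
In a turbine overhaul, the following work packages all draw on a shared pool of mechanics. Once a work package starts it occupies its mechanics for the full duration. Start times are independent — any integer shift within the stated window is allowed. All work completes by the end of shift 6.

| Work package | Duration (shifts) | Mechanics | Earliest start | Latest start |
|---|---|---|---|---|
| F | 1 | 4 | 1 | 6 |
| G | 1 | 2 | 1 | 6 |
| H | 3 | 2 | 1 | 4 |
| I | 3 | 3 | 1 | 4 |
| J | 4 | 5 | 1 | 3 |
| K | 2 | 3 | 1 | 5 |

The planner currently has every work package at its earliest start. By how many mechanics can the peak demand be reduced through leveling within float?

10

Early-start peak: s1:19  s2:13  s3:10  s4:5  s5:0  s6:0 ⇒ 19.
Leveled (F@1, G@2, H@1, I@4, J@3, K@1): s1:9  s2:7  s3:7  s4:8  s5:8  s6:8 ⇒ 9.
Reduction 19 − 9 = 10.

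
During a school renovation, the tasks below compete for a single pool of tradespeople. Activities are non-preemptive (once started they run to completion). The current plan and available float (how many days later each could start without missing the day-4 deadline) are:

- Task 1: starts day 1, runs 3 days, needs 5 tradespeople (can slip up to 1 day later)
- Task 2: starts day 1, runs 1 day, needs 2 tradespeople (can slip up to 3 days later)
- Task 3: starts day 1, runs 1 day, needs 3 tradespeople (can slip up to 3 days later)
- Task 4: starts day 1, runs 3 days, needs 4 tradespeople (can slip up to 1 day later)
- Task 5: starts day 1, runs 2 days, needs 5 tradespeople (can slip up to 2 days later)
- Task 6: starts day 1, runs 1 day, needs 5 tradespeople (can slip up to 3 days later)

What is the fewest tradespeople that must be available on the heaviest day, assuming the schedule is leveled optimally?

Early-start (Task 1@1, Task 2@1, Task 3@1, Task 4@1, Task 5@1, Task 6@1) gives peak 24: d1:24  d2:14  d3:9  d4:0.
Shift Task 5→2, Task 6→4.
Schedule Task 1@1, Task 2@1, Task 3@1, Task 4@1, Task 5@2, Task 6@4: d1:14  d2:14  d3:14  d4:5 — peak 14.

14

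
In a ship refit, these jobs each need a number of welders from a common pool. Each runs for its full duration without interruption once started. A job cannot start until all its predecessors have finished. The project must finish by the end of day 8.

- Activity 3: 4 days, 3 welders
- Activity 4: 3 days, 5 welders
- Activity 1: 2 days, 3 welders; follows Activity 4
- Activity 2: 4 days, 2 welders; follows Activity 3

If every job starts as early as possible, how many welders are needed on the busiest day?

8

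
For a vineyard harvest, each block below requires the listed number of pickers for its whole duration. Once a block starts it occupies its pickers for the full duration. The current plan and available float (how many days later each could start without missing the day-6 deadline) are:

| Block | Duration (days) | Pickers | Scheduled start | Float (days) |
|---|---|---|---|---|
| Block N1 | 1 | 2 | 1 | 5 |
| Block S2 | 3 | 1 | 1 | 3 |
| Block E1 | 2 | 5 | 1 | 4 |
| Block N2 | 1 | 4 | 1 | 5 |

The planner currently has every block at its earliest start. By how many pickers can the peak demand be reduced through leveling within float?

7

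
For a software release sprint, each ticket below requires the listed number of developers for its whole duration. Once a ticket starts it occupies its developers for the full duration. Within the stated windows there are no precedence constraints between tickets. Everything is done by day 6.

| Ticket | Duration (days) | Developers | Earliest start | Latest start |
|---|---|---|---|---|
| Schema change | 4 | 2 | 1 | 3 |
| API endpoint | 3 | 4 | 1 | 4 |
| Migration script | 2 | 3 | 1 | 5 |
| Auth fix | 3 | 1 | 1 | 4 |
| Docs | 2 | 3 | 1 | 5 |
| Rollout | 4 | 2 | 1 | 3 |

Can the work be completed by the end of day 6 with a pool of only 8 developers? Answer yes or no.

Schedule Schema change@1, API endpoint@1, Migration script@4, Auth fix@4, Docs@5, Rollout@1: d1:8  d2:8  d3:8  d4:8  d5:7  d6:4 — peak 8 ≤ 8.

yes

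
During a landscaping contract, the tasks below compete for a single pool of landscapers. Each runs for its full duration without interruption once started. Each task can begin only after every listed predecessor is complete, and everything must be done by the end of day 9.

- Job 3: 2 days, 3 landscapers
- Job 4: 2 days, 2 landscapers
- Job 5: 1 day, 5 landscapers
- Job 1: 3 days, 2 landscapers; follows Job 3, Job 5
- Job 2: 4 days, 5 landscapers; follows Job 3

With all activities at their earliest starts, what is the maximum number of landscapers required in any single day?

Early-start schedule: Job 3@1, Job 4@1, Job 5@1, Job 1@3, Job 2@3.
Load per day: day 1: 10, day 2: 5, day 3: 7, day 4: 7, day 5: 7, day 6: 5, day 7: 0, day 8: 0, day 9: 0.
Peak is 10.

10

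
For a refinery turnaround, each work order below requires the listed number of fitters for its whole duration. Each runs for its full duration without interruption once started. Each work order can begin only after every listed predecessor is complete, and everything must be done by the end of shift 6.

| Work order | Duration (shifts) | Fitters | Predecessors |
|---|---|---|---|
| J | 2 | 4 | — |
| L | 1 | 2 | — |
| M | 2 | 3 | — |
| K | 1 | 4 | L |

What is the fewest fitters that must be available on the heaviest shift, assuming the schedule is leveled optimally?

Early-start (J@1, L@1, M@1, K@2) gives peak 11: s1:9  s2:11  s3:0  s4:0  s5:0  s6:0.
Shift L→3, M→4, K→6.
Schedule J@1, L@3, M@4, K@6: s1:4  s2:4  s3:2  s4:3  s5:3  s6:4 — peak 4.
Total fitter-shifts = 20 over 6 shifts ⇒ peak ≥ ⌈20/6⌉ = 4, so 4 is optimal.

4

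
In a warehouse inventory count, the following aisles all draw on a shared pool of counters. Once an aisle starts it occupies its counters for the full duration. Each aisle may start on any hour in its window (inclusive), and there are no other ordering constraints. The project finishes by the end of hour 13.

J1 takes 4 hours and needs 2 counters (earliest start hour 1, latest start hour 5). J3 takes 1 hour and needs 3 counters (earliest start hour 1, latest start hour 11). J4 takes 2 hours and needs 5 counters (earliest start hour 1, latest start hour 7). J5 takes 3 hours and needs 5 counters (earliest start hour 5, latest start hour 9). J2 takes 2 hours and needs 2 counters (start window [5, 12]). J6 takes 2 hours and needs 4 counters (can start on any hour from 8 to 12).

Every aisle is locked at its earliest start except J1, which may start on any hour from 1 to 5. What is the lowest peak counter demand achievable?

J1@1: h1:10  h2:7  h3:2  h4:2  h5:7  h6:7  h7:5  h8:4  h9:4  h10:0  h11:0  h12:0  h13:0 → peak 10
J1@2: h1:8  h2:7  h3:2  h4:2  h5:9  h6:7  h7:5  h8:4  h9:4  h10:0  h11:0  h12:0  h13:0 → peak 9
J1@3: h1:8  h2:5  h3:2  h4:2  h5:9  h6:9  h7:5  h8:4  h9:4  h10:0  h11:0  h12:0  h13:0 → peak 9
J1@4: h1:8  h2:5  h3:0  h4:2  h5:9  h6:9  h7:7  h8:4  h9:4  h10:0  h11:0  h12:0  h13:0 → peak 9
J1@5: h1:8  h2:5  h3:0  h4:0  h5:9  h6:9  h7:7  h8:6  h9:4  h10:0  h11:0  h12:0  h13:0 → peak 9
Best is J1@2, peak 9.

9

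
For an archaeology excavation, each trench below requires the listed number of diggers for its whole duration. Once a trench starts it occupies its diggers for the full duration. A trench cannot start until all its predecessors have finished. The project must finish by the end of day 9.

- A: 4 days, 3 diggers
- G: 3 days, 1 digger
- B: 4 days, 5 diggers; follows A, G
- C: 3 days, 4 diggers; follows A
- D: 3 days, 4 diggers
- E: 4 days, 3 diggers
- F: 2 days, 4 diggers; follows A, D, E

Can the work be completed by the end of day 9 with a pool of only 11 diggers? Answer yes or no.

yes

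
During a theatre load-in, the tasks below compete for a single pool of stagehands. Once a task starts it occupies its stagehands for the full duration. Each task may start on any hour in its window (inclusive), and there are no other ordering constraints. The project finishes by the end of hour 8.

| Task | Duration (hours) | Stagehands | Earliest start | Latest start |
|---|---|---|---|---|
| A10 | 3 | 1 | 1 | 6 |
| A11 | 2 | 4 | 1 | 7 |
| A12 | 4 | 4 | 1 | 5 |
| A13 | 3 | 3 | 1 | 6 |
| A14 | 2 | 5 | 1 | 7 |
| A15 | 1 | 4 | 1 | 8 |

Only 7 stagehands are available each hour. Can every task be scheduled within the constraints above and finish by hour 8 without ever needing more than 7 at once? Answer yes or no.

The minimum achievable peak is 8; 7 < 8, so no feasible schedule stays within the cap.

no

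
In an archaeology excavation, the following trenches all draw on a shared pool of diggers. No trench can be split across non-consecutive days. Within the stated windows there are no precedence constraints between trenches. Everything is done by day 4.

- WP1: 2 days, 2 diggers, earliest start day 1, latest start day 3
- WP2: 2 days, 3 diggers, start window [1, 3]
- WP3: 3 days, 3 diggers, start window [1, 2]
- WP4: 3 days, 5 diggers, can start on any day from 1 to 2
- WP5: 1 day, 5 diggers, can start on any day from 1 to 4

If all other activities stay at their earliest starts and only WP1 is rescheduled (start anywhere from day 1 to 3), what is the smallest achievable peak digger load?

16

WP1@1: d1:18  d2:13  d3:8  d4:0 → peak 18
WP1@2: d1:16  d2:13  d3:10  d4:0 → peak 16
WP1@3: d1:16  d2:11  d3:10  d4:2 → peak 16
Best is WP1@2, peak 16.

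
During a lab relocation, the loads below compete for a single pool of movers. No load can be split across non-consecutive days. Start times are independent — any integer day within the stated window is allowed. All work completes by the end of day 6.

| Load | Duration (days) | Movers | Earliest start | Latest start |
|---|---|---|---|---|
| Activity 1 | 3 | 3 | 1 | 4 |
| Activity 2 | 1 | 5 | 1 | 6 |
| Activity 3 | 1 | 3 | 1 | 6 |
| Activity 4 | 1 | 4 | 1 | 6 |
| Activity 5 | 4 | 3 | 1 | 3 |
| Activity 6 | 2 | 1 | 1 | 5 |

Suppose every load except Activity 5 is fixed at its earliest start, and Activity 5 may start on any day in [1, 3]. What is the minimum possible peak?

Activity 5@1: d1:19  d2:7  d3:6  d4:3  d5:0  d6:0 → peak 19
Activity 5@2: d1:16  d2:7  d3:6  d4:3  d5:3  d6:0 → peak 16
Activity 5@3: d1:16  d2:4  d3:6  d4:3  d5:3  d6:3 → peak 16
Best is Activity 5@2, peak 16.

16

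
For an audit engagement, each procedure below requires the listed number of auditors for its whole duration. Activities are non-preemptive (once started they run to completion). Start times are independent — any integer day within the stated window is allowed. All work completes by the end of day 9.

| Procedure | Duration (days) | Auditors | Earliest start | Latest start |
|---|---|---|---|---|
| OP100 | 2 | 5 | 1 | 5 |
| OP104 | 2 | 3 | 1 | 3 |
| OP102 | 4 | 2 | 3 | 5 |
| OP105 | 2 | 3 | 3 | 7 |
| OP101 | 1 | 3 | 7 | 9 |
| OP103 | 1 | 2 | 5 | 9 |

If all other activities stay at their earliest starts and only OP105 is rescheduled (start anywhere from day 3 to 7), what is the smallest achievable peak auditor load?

OP105@3: d1:8  d2:8  d3:5  d4:5  d5:4  d6:2  d7:3  d8:0  d9:0 → peak 8
OP105@4: d1:8  d2:8  d3:2  d4:5  d5:7  d6:2  d7:3  d8:0  d9:0 → peak 8
OP105@5: d1:8  d2:8  d3:2  d4:2  d5:7  d6:5  d7:3  d8:0  d9:0 → peak 8
OP105@6: d1:8  d2:8  d3:2  d4:2  d5:4  d6:5  d7:6  d8:0  d9:0 → peak 8
OP105@7: d1:8  d2:8  d3:2  d4:2  d5:4  d6:2  d7:6  d8:3  d9:0 → peak 8
Best is OP105@3, peak 8.

8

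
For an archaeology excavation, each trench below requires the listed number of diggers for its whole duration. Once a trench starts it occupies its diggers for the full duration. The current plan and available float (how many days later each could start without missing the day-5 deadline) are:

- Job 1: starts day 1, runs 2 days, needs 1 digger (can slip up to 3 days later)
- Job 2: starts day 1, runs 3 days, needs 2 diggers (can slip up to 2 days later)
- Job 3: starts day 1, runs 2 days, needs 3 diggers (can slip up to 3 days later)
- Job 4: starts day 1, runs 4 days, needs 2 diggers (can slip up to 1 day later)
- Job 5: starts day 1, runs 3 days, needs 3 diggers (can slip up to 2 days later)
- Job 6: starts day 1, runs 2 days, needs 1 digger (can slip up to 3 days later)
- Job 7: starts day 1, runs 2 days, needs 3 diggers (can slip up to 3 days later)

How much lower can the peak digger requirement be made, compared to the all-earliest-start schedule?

6

Early-start peak: d1:15  d2:15  d3:7  d4:2  d5:0 ⇒ 15.
Leveled (Job 1@1, Job 2@1, Job 3@1, Job 4@1, Job 5@3, Job 6@1, Job 7@4): d1:9  d2:9  d3:7  d4:8  d5:6 ⇒ 9.
Reduction 15 − 9 = 6.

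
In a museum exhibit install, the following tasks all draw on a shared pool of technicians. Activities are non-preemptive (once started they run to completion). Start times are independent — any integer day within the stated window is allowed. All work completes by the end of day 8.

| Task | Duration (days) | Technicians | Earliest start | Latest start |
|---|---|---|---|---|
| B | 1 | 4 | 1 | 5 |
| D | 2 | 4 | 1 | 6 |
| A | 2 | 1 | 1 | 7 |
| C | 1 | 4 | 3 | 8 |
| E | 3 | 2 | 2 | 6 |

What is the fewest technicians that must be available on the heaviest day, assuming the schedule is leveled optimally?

4

Early-start (B@1, D@1, A@1, C@3, E@2) gives peak 9: d1:9  d2:7  d3:6  d4:2  d5:0  d6:0  d7:0  d8:0.
Shift D→2, A→4, C→7, E→4.
Schedule B@1, D@2, A@4, C@7, E@4: d1:4  d2:4  d3:4  d4:3  d5:3  d6:2  d7:4  d8:0 — peak 4.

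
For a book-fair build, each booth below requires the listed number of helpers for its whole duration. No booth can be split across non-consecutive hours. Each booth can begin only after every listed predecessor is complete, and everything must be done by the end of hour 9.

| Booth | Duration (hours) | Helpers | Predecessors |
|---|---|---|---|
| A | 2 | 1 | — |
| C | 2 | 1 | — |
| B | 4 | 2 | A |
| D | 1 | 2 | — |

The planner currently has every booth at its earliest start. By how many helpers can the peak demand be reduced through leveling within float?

Early-start peak: h1:4  h2:2  h3:2  h4:2  h5:2  h6:2  h7:0  h8:0  h9:0 ⇒ 4.
Leveled (A@1, C@1, B@3, D@7): h1:2  h2:2  h3:2  h4:2  h5:2  h6:2  h7:2  h8:0  h9:0 ⇒ 2.
Reduction 4 − 2 = 2.

2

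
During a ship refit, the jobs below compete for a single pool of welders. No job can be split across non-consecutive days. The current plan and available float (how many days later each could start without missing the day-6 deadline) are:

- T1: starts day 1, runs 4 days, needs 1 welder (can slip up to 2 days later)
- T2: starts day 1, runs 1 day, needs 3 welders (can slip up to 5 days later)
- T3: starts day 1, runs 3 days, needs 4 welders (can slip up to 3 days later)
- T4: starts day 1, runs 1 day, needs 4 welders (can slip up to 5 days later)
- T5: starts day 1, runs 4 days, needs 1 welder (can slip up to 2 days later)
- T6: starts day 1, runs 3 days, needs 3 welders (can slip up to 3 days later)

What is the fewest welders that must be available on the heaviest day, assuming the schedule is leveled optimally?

7

Early-start (T1@1, T2@1, T3@1, T4@1, T5@1, T6@1) gives peak 16: d1:16  d2:9  d3:9  d4:2  d5:0  d6:0.
Shift T2→5, T4→6, T6→4.
Schedule T1@1, T2@5, T3@1, T4@6, T5@1, T6@4: d1:6  d2:6  d3:6  d4:5  d5:6  d6:7 — peak 7.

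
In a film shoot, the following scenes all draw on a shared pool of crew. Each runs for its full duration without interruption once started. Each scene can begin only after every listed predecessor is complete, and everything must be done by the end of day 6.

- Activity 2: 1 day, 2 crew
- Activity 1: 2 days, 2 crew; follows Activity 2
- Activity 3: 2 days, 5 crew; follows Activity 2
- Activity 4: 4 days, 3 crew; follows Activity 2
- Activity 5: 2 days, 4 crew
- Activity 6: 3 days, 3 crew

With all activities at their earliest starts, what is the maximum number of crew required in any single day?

Early-start schedule: Activity 2@1, Activity 1@2, Activity 3@2, Activity 4@2, Activity 5@1, Activity 6@1.
Load per day: day 1: 9, day 2: 17, day 3: 13, day 4: 3, day 5: 3, day 6: 0.
Peak is 17.

17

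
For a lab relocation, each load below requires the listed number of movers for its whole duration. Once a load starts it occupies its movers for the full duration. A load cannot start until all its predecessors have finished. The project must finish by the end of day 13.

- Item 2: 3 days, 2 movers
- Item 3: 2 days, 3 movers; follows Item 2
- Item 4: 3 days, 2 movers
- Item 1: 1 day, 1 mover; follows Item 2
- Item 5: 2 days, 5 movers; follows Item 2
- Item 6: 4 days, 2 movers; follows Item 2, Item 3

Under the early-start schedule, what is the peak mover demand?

9

Early-start schedule: Item 2@1, Item 3@4, Item 4@1, Item 1@4, Item 5@4, Item 6@6.
Load per day: day 1: 4, day 2: 4, day 3: 4, day 4: 9, day 5: 8, day 6: 2, day 7: 2, day 8: 2, day 9: 2, day 10: 0, day 11: 0, day 12: 0, day 13: 0.
Peak is 9.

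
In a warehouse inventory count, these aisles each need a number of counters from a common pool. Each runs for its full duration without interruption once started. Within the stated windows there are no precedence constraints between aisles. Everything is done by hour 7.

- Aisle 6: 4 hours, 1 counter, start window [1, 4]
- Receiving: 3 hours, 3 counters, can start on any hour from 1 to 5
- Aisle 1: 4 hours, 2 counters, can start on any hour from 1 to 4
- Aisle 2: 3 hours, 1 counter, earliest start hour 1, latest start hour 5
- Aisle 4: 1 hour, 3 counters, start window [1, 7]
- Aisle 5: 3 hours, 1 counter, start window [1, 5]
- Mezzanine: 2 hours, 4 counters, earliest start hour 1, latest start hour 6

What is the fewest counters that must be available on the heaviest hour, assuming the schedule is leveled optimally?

6

Early-start (Aisle 6@1, Receiving@1, Aisle 1@1, Aisle 2@1, Aisle 4@1, Aisle 5@1, Mezzanine@1) gives peak 15: h1:15  h2:12  h3:8  h4:3  h5:0  h6:0  h7:0.
Shift Aisle 2→4, Aisle 4→5, Aisle 5→4, Mezzanine→6.
Schedule Aisle 6@1, Receiving@1, Aisle 1@1, Aisle 2@4, Aisle 4@5, Aisle 5@4, Mezzanine@6: h1:6  h2:6  h3:6  h4:5  h5:5  h6:6  h7:4 — peak 6.
Total counter-hours = 38 over 7 hours ⇒ peak ≥ ⌈38/7⌉ = 6, so 6 is optimal.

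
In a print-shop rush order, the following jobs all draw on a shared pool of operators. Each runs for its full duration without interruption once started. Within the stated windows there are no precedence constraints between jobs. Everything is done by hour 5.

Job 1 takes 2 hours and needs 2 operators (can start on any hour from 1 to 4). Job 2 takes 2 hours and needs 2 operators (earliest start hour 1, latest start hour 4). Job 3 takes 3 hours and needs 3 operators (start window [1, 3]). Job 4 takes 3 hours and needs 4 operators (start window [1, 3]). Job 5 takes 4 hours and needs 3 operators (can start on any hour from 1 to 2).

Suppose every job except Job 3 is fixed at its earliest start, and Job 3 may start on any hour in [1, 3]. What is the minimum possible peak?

Job 3@1: h1:14  h2:14  h3:10  h4:3  h5:0 → peak 14
Job 3@2: h1:11  h2:14  h3:10  h4:6  h5:0 → peak 14
Job 3@3: h1:11  h2:11  h3:10  h4:6  h5:3 → peak 11
Best is Job 3@3, peak 11.

11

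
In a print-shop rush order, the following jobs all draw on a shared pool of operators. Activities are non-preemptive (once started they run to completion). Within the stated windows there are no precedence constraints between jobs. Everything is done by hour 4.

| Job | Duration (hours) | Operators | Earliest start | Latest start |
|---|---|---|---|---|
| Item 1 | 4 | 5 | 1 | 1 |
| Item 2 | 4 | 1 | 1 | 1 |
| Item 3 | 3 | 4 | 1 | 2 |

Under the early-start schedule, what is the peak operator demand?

Early-start schedule: Item 1@1, Item 2@1, Item 3@1.
Load per hour: hour 1: 10, hour 2: 10, hour 3: 10, hour 4: 6.
Peak is 10.

10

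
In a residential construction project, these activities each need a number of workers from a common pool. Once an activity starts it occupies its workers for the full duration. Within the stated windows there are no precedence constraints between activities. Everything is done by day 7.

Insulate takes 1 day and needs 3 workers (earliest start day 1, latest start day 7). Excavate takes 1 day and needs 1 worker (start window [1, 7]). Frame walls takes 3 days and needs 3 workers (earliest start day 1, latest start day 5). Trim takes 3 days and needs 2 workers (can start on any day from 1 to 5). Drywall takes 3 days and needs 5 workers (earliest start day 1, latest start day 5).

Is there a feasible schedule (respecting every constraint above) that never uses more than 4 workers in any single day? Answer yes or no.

no

Total worker-days = 34; over 7 days the average is 34/7 > 4, so some day must exceed 4.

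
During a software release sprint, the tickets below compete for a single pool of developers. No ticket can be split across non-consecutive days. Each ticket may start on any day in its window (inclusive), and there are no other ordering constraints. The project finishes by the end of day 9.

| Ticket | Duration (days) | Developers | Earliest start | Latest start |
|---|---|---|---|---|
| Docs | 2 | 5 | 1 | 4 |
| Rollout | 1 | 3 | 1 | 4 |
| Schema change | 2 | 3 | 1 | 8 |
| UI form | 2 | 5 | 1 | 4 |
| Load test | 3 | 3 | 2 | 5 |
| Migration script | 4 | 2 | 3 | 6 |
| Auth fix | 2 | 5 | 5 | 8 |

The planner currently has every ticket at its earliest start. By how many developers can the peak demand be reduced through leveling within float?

8

Early-start peak: d1:16  d2:16  d3:5  d4:5  d5:7  d6:7  d7:0  d8:0  d9:0 ⇒ 16.
Leveled (Docs@1, Rollout@1, Schema change@2, UI form@3, Load test@4, Migration script@5, Auth fix@7): d1:8  d2:8  d3:8  d4:8  d5:5  d6:5  d7:7  d8:7  d9:0 ⇒ 8.
Reduction 16 − 8 = 8.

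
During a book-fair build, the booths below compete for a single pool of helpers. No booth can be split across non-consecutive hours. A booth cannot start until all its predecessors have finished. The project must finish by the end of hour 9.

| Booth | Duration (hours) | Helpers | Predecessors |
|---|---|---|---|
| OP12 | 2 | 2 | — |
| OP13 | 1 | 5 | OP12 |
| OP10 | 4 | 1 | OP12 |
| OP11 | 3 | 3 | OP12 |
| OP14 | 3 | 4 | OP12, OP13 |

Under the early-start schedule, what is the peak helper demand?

Early-start schedule: OP12@1, OP13@3, OP10@3, OP11@3, OP14@4.
Load per hour: hour 1: 2, hour 2: 2, hour 3: 9, hour 4: 8, hour 5: 8, hour 6: 5, hour 7: 0, hour 8: 0, hour 9: 0.
Peak is 9.

9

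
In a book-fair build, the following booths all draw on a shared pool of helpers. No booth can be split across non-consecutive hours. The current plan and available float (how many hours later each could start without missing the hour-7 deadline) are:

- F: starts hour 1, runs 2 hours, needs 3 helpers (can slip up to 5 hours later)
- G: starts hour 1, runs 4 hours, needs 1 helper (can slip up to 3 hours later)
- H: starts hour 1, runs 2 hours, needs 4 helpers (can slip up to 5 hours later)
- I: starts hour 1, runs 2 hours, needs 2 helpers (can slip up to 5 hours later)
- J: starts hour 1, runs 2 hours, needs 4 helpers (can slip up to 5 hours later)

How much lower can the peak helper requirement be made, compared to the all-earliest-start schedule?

Early-start peak: h1:14  h2:14  h3:1  h4:1  h5:0  h6:0  h7:0 ⇒ 14.
Leveled (F@1, G@3, H@3, I@1, J@5): h1:5  h2:5  h3:5  h4:5  h5:5  h6:5  h7:0 ⇒ 5.
Reduction 14 − 5 = 9.

9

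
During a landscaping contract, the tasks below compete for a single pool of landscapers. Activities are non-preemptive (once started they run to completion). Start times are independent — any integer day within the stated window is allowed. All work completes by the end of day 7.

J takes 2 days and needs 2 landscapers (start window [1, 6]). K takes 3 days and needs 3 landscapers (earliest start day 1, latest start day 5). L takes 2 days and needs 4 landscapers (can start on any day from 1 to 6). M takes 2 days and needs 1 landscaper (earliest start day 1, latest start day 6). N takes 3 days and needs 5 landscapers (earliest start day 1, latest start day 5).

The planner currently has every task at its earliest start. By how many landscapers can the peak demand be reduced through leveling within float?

8

Early-start peak: d1:15  d2:15  d3:8  d4:0  d5:0  d6:0  d7:0 ⇒ 15.
Leveled (J@1, K@1, L@3, M@1, N@5): d1:6  d2:6  d3:7  d4:4  d5:5  d6:5  d7:5 ⇒ 7.
Reduction 15 − 7 = 8.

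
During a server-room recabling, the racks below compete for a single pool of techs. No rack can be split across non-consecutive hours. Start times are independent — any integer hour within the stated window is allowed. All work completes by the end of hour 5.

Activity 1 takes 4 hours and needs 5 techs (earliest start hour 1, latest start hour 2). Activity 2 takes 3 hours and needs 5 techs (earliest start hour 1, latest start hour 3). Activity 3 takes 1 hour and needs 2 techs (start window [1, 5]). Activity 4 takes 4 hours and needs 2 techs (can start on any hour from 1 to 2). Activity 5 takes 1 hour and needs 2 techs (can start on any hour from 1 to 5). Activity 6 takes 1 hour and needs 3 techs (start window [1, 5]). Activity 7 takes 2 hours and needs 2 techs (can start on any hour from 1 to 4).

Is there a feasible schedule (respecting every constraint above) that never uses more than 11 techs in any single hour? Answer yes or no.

no

The minimum achievable peak is 12; 11 < 12, so no feasible schedule stays within the cap.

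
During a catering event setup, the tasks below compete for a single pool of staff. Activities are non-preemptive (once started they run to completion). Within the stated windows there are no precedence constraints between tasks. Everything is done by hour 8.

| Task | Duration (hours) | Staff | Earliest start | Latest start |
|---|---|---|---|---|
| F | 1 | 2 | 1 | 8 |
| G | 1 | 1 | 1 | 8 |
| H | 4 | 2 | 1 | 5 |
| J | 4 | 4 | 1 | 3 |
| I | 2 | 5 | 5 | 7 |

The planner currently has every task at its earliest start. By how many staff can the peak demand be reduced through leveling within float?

Early-start peak: h1:9  h2:6  h3:6  h4:6  h5:5  h6:5  h7:0  h8:0 ⇒ 9.
Leveled (F@1, G@1, H@1, J@2, I@6): h1:5  h2:6  h3:6  h4:6  h5:4  h6:5  h7:5  h8:0 ⇒ 6.
Reduction 9 − 6 = 3.

3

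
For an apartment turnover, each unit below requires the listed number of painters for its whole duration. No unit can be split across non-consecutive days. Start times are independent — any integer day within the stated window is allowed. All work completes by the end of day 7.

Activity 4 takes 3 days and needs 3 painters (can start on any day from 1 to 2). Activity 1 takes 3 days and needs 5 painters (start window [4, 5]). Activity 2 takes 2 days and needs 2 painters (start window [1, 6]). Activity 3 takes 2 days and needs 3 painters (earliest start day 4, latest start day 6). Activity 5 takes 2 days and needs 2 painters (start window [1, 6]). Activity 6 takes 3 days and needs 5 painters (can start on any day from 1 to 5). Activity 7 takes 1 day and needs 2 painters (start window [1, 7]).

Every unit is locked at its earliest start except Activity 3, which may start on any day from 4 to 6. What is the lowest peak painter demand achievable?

14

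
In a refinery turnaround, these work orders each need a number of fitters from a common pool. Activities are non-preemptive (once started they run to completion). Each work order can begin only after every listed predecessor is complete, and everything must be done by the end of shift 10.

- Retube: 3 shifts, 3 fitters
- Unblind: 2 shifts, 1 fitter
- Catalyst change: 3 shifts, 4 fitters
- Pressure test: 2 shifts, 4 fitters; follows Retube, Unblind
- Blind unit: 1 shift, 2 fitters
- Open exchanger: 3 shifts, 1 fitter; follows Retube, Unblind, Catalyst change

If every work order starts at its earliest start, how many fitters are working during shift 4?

5

At early start, shift 4 has: Pressure test, Open exchanger.
Demand: 4 + 1 = 5.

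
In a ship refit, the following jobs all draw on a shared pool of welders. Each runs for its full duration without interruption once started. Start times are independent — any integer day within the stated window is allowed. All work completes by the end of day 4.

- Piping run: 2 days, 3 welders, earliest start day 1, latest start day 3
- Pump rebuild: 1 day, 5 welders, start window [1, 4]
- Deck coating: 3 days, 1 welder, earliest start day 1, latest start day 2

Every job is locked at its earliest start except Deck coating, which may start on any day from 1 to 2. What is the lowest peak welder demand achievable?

8

Deck coating@1: d1:9  d2:4  d3:1  d4:0 → peak 9
Deck coating@2: d1:8  d2:4  d3:1  d4:1 → peak 8
Best is Deck coating@2, peak 8.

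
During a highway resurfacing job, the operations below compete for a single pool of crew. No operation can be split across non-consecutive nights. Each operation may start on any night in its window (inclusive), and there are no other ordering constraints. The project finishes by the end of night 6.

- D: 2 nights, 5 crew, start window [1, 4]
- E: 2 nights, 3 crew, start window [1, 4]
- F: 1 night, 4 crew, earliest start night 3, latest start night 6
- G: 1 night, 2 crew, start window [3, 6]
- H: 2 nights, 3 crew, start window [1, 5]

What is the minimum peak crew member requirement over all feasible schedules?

Early-start (D@1, E@1, F@3, G@3, H@1) gives peak 11: n1:11  n2:11  n3:6  n4:0  n5:0  n6:0.
Shift E→3, F→5, G→5, H→3.
Schedule D@1, E@3, F@5, G@5, H@3: n1:5  n2:5  n3:6  n4:6  n5:6  n6:0 — peak 6.

6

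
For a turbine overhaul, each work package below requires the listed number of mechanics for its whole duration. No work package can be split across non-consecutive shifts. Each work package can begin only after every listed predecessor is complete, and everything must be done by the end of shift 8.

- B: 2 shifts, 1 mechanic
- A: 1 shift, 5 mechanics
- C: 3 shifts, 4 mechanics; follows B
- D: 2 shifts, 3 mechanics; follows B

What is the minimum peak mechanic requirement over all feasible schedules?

5

Early-start (B@1, A@1, C@3, D@3) gives peak 7: s1:6  s2:1  s3:7  s4:7  s5:4  s6:0  s7:0  s8:0.
Shift A→3, C→4, D→7.
Schedule B@1, A@3, C@4, D@7: s1:1  s2:1  s3:5  s4:4  s5:4  s6:4  s7:3  s8:3 — peak 5.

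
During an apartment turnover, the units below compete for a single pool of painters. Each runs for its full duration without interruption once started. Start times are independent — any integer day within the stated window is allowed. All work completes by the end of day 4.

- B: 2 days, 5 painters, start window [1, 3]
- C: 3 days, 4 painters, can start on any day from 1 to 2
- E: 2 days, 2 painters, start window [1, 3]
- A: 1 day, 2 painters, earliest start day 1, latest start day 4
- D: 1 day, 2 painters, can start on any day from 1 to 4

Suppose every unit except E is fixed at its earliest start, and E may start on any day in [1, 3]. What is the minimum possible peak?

E@1: d1:15  d2:11  d3:4  d4:0 → peak 15
E@2: d1:13  d2:11  d3:6  d4:0 → peak 13
E@3: d1:13  d2:9  d3:6  d4:2 → peak 13
Best is E@2, peak 13.

13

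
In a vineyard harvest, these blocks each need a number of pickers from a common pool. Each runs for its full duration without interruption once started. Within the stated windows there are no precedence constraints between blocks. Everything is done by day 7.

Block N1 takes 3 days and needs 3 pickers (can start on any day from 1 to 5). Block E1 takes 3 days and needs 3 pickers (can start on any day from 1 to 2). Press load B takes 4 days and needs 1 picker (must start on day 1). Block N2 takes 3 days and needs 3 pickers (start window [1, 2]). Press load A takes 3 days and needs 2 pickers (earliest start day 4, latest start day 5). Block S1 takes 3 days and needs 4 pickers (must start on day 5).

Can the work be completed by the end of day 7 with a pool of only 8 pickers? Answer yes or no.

no

The minimum achievable peak is 9; 8 < 9, so no feasible schedule stays within the cap.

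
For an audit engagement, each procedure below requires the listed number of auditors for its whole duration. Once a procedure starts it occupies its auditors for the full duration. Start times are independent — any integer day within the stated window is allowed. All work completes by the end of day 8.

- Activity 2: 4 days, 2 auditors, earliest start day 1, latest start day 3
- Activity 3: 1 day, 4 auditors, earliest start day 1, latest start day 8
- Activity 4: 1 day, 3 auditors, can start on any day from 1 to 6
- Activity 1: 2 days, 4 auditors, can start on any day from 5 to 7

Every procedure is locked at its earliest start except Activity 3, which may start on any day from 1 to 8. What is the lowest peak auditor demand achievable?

5

Activity 3@1: d1:9  d2:2  d3:2  d4:2  d5:4  d6:4  d7:0  d8:0 → peak 9
Activity 3@2: d1:5  d2:6  d3:2  d4:2  d5:4  d6:4  d7:0  d8:0 → peak 6
Activity 3@3: d1:5  d2:2  d3:6  d4:2  d5:4  d6:4  d7:0  d8:0 → peak 6
Activity 3@4: d1:5  d2:2  d3:2  d4:6  d5:4  d6:4  d7:0  d8:0 → peak 6
Activity 3@5: d1:5  d2:2  d3:2  d4:2  d5:8  d6:4  d7:0  d8:0 → peak 8
Activity 3@6: d1:5  d2:2  d3:2  d4:2  d5:4  d6:8  d7:0  d8:0 → peak 8
Activity 3@7: d1:5  d2:2  d3:2  d4:2  d5:4  d6:4  d7:4  d8:0 → peak 5
Activity 3@8: d1:5  d2:2  d3:2  d4:2  d5:4  d6:4  d7:0  d8:4 → peak 5
Best is Activity 3@7, peak 5.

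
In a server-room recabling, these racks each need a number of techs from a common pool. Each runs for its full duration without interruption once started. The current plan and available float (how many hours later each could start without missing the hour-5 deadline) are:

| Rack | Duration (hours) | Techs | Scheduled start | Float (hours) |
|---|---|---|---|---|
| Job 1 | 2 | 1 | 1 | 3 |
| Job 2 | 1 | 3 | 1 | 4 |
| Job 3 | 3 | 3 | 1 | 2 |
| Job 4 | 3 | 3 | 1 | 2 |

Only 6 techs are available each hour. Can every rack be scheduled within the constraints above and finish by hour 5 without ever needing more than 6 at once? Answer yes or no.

yes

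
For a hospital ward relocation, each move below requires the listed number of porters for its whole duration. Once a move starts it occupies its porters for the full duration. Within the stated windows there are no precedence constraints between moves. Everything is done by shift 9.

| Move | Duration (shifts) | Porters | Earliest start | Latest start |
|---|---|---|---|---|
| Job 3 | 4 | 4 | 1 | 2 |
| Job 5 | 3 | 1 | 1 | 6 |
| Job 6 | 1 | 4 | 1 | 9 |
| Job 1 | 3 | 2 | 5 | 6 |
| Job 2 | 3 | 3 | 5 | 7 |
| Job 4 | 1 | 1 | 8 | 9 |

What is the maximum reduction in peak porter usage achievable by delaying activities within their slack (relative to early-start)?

4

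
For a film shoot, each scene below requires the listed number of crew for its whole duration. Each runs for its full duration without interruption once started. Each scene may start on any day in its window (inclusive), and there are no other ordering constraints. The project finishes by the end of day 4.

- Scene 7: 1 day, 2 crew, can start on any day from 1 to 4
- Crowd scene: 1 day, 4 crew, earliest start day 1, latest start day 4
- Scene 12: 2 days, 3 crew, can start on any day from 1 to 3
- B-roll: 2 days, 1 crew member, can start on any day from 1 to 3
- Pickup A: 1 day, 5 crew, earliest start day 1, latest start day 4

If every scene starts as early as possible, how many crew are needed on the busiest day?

15

Early-start schedule: Scene 7@1, Crowd scene@1, Scene 12@1, B-roll@1, Pickup A@1.
Load per day: day 1: 15, day 2: 4, day 3: 0, day 4: 0.
Peak is 15.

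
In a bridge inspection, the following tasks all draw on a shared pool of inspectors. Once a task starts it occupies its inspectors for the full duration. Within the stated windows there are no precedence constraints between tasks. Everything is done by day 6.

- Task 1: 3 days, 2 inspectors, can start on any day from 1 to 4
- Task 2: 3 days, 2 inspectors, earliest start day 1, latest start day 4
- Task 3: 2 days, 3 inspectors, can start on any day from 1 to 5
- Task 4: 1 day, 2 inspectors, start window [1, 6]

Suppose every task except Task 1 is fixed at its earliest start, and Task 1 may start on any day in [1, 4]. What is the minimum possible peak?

7

Task 1@1: d1:9  d2:7  d3:4  d4:0  d5:0  d6:0 → peak 9
Task 1@2: d1:7  d2:7  d3:4  d4:2  d5:0  d6:0 → peak 7
Task 1@3: d1:7  d2:5  d3:4  d4:2  d5:2  d6:0 → peak 7
Task 1@4: d1:7  d2:5  d3:2  d4:2  d5:2  d6:2 → peak 7
Best is Task 1@2, peak 7.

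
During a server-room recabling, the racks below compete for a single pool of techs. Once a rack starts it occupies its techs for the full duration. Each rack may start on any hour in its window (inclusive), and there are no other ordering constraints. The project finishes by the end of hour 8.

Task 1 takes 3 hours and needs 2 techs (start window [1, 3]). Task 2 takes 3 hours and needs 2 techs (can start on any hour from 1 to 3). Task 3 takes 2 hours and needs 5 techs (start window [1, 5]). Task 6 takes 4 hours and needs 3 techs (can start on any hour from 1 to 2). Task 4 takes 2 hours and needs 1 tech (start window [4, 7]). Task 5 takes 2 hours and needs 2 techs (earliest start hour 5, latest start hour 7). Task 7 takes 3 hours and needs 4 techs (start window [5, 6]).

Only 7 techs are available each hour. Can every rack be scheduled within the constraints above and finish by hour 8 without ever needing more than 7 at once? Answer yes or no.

The minimum achievable peak is 8; 7 < 8, so no feasible schedule stays within the cap.

no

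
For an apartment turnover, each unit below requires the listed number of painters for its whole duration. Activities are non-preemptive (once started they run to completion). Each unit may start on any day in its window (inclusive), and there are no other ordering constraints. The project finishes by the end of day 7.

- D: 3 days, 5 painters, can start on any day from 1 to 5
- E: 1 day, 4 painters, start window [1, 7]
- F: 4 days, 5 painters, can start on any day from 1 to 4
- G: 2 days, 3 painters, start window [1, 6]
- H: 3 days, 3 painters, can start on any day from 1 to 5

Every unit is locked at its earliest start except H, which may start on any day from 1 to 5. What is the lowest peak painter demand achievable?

H@1: d1:20  d2:16  d3:13  d4:5  d5:0  d6:0  d7:0 → peak 20
H@2: d1:17  d2:16  d3:13  d4:8  d5:0  d6:0  d7:0 → peak 17
H@3: d1:17  d2:13  d3:13  d4:8  d5:3  d6:0  d7:0 → peak 17
H@4: d1:17  d2:13  d3:10  d4:8  d5:3  d6:3  d7:0 → peak 17
H@5: d1:17  d2:13  d3:10  d4:5  d5:3  d6:3  d7:3 → peak 17
Best is H@2, peak 17.

17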